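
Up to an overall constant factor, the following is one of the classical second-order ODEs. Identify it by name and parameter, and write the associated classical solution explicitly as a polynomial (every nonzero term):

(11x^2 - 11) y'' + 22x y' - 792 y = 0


All three coefficients share the factor -11; dividing through by -11 gives  (1 - x^2) y'' - 2x y' + 72 y = 0.
This matches the Legendre equation (1 - x^2) y'' - 2x y' + n(n+1) y = 0 (note the -2x y' term) with n(n+1) = 72, so n = 8; the polynomial solution is P_8(x).
With y = sum_k a_k x^k, matching x^k gives (k+2)(k+1) a_{k+2} = [k(k+1) - n(n+1)] a_k = (k - 8)(k + 9) a_k. The right side vanishes at k = 8, so the series with the parity of 8 terminates at degree 8.
Standard normalization (P_n(1) = 1): leading coefficient (2n)!/(2^n (n!)^2) = 20922789888000/(256*1625702400) = 6435/128, so a_8 = 6435/128. Work downward with a_k = (k+1)(k+2) a_{k+2} / ((k - 8)(k + 9)):
  a_6 = (7)(8)(6435/128) / ((6 - 8)(6 + 9)) = (45045/16)/(-30) = -3003/32
  a_4 = (5)(6)(-3003/32) / ((4 - 8)(4 + 9)) = (-45045/16)/(-52) = 3465/64
  a_2 = (3)(4)(3465/64) / ((2 - 8)(2 + 9)) = (10395/16)/(-66) = -315/32
  a_0 = (1)(2)(-315/32) / ((0 - 8)(0 + 9)) = (-315/16)/(-72) = 35/128
Hence P_8(x) = 6435 x^8/128 - 3003 x^6/32 + 3465 x^4/64 - 315 x^2/32 + 35/128.

P_8(x); series = 6435 x^8/128 - 3003 x^6/32 + 3465 x^4/64 - 315 x^2/32 + 35/128


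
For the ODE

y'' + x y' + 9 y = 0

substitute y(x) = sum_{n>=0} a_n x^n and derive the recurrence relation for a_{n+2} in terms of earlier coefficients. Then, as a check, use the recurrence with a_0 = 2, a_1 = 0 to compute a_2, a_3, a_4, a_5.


Substitute y = sum_n a_n x^n.
y''(x) has coefficient (n+2)(n+1) a_{n+2} at x^n;
x y'(x) has coefficient n a_n at x^n (shift);
9 y(x) has coefficient 9 a_n at x^n.
Matching x^n: (n+2)(n+1) a_{n+2} + (n + 9) a_n = 0.
Thus a_{n+2} = (-n - 9) / ((n+1)(n+2)) * a_n.

Check with a_0 = 2, a_1 = 0 (apply the recurrence for n = 0, 1, 2, 3): a_0 = 2, a_1 = 0, a_2 = -9, a_3 = 0, a_4 = 33/4, a_5 = 0.

a_(n+2) = (-n - 9) / ((n+1)(n+2)) * a_n; check: a_0 = 2, a_1 = 0, a_2 = -9, a_3 = 0, a_4 = 33/4, a_5 = 0


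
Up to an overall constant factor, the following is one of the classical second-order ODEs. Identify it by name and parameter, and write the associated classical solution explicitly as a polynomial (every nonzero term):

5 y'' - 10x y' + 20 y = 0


All three coefficients share the factor 5; dividing through by 5 gives  y'' - 2x y' + 4 y = 0.
This matches the Hermite equation y'' - 2x y' + 2n y = 0 with 2n = 4, so n = 2; the polynomial solution is H_2(x).
With y = sum_k a_k x^k, matching x^k gives (k+2)(k+1) a_{k+2} = 2(k - n) a_k = 2(k - 2) a_k. The right side vanishes at k = 2, so the series with the parity of 2 terminates at degree 2.
Standard normalization: leading coefficient of H_n is 2^n, so a_2 = 2^2 = 4. Work downward with a_k = (k+1)(k+2) a_{k+2} / (2(k - n)):
  a_0 = (1)(2)(4) / (2(0 - 2)) = 8/(-4) = -2
Hence H_2(x) = 4 x^2 - 2.

H_2(x); series = 4 x^2 - 2


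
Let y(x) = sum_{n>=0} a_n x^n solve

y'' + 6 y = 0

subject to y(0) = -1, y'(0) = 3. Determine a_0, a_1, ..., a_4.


Ansatz: y(x) = sum_{n>=0} a_n x^n, so y'(x) = sum_{n>=1} n a_n x^(n-1) and y''(x) = sum_{n>=2} n(n-1) a_n x^(n-2).
Substitute into P(x) y'' + Q(x) y' + R(x) y = 0 with P(x) = 1, Q(x) = 0, R(x) = 6, and match powers of x.
Initial conditions: a_0 = -1, a_1 = 3.
Setting the coefficient of each power of x to zero and solving order by order (substituting the coefficients already found):
  x^0: 2 a_2 + 6 a_0 = 0  ->  2 a_2 = -6 a_0 = 6  ->  a_2 = 3
  x^1: 6 a_3 + 6 a_1 = 0  ->  6 a_3 = -6 a_1 = -18  ->  a_3 = -3
  x^2: 12 a_4 + 6 a_2 = 0  ->  12 a_4 = -6 a_2 = -18  ->  a_4 = -3/2
Truncated series: y(x) = -1 + 3 x + 3 x^2 - 3 x^3 - (3/2) x^4 + O(x^5).

a_0 = -1; a_1 = 3; a_2 = 3; a_3 = -3; a_4 = -3/2


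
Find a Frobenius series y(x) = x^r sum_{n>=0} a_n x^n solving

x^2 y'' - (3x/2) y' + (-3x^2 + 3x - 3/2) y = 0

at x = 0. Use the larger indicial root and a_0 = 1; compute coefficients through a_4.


Write in Frobenius form y'' + (p(x)/x) y' + (q(x)/x^2) y = 0:
  p(x) = -3/2,  q(x) = -3x^2 + 3x - 3/2.
Indicial equation: r(r-1) + (-3/2) r + (-3/2) = 0 -> roots r_1 = 3, r_2 = -1/2.
Take r = r_1 = 3. Let y(x) = x^r sum_{n>=0} a_n x^n with a_0 = 1.
Substitute y = x^r sum a_n x^n and match x^{r+n}. The recurrence is
  D(n) a_n + 3 a_{n-1} - 3 a_{n-2} = 0,  where D(n) = (r+n)(r+n-1) + (-3/2)(r+n) + (-3/2).
  a_n = [-3 a_{n-1} + 3 a_{n-2}] / D(n).
Since the indicial polynomial factors as (r - r_1)(r - r_2), D(n) = (r_1 + n - r_1)(r_1 + n - r_2) = n(n + 7/2).
Evaluating step by step (a_0 = 1):
  n = 1: D(1) = 1(1 + 7/2) = 9/2; numerator = -3(1) = -3; a_1 = (-3)/(9/2) = -2/3
  n = 2: D(2) = 2(2 + 7/2) = 11; numerator = -3(-2/3) + 3(1) = 5; a_2 = (5)/(11) = 5/11
  n = 3: D(3) = 3(3 + 7/2) = 39/2; numerator = -3(5/11) + 3(-2/3) = -37/11; a_3 = (-37/11)/(39/2) = -74/429
  n = 4: D(4) = 4(4 + 7/2) = 30; numerator = -3(-74/429) + 3(5/11) = 269/143; a_4 = (269/143)/(30) = 269/4290

r = 3; a_0 = 1; a_1 = -2/3; a_2 = 5/11; a_3 = -74/429; a_4 = 269/4290


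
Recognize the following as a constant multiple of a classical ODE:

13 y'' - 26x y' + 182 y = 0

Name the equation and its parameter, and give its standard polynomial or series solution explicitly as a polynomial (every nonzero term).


All three coefficients share the factor 13; dividing through by 13 gives  y'' - 2x y' + 14 y = 0.
This matches the Hermite equation y'' - 2x y' + 2n y = 0 with 2n = 14, so n = 7; the polynomial solution is H_7(x).
With y = sum_k a_k x^k, matching x^k gives (k+2)(k+1) a_{k+2} = 2(k - n) a_k = 2(k - 7) a_k. The right side vanishes at k = 7, so the series with the parity of 7 terminates at degree 7.
Standard normalization: leading coefficient of H_n is 2^n, so a_7 = 2^7 = 128. Work downward with a_k = (k+1)(k+2) a_{k+2} / (2(k - n)):
  a_5 = (6)(7)(128) / (2(5 - 7)) = 5376/(-4) = -1344
  a_3 = (4)(5)(-1344) / (2(3 - 7)) = -26880/(-8) = 3360
  a_1 = (2)(3)(3360) / (2(1 - 7)) = 20160/(-12) = -1680
Hence H_7(x) = 128 x^7 - 1344 x^5 + 3360 x^3 - 1680 x.

H_7(x); series = 128 x^7 - 1344 x^5 + 3360 x^3 - 1680 x


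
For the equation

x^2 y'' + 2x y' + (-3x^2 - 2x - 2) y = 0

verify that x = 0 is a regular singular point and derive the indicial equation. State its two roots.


Divide by x^2 to reach normal form y'' + P_1(x) y' + P_2(x) y = 0 with P_1(x) = 2/x and P_2(x) = -3 - 2/x - 2/x^2.
x = 0 is a singular point because the y'-coefficient 2/x has a pole at x = 0 and the y-coefficient -3 - 2/x - 2/x^2 has a pole at x = 0.
It is a regular singular point because x P_1(x) = p(x) = 2 and x^2 P_2(x) = q(x) = -3x^2 - 2x - 2 are polynomials, hence analytic at x = 0.
p(0) = 2,  q(0) = -2.
Indicial equation: r(r-1) + p(0) r + q(0) = 0, i.e. r^2 + (p(0) - 1) r + q(0) = 0, i.e. r^2 + 1 r - 2 = 0.
Discriminant: (1)^2 - 4(-2) = 9, so r = (-1 ± 3)/2.
Solving: r_1 = 1, r_2 = -2.

indicial: r^2 + 1 r - 2 = 0; roots r_1 = 1, r_2 = -2


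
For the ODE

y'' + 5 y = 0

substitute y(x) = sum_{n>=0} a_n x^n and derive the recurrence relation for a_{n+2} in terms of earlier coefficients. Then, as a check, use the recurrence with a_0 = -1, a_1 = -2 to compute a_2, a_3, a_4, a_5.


Substitute y = sum_n a_n x^n into y'' + (const) y = 0.
y''(x) = sum_{n>=0} (n+2)(n+1) a_{n+2} x^n.
The ODE becomes sum_n [(n+2)(n+1) a_{n+2} + 5 a_n] x^n = 0.
Setting each coefficient to zero gives the recurrence:
  (n+2)(n+1) a_{n+2} + 5 a_n = 0,
  a_{n+2} = -5 / ((n+1)(n+2)) a_n.

Check with a_0 = -1, a_1 = -2 (apply the recurrence for n = 0, 1, 2, 3): a_0 = -1, a_1 = -2, a_2 = 5/2, a_3 = 5/3, a_4 = -25/24, a_5 = -5/12.

a_{n+2} = -5/((n+1)(n+2)) * a_n; check: a_0 = -1, a_1 = -2, a_2 = 5/2, a_3 = 5/3, a_4 = -25/24, a_5 = -5/12


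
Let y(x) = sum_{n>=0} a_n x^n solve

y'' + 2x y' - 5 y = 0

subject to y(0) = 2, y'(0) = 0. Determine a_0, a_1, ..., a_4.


Ansatz: y(x) = sum_{n>=0} a_n x^n, so y'(x) = sum_{n>=1} n a_n x^(n-1) and y''(x) = sum_{n>=2} n(n-1) a_n x^(n-2).
Substitute into P(x) y'' + Q(x) y' + R(x) y = 0 with P(x) = 1, Q(x) = 2x, R(x) = -5, and match powers of x.
Initial conditions: a_0 = 2, a_1 = 0.
Setting the coefficient of each power of x to zero and solving order by order (substituting the coefficients already found):
  x^0: 2 a_2 - 5 a_0 = 0  ->  2 a_2 = 5 a_0 = 10  ->  a_2 = 5
  x^1: 6 a_3 - 3 a_1 = 0  ->  6 a_3 = 3 a_1 = 0  ->  a_3 = 0
  x^2: 12 a_4 - a_2 = 0  ->  12 a_4 = a_2 = 5  ->  a_4 = 5/12
Truncated series: y(x) = 2 + 5 x^2 + (5/12) x^4 + O(x^5).

a_0 = 2; a_1 = 0; a_2 = 5; a_3 = 0; a_4 = 5/12


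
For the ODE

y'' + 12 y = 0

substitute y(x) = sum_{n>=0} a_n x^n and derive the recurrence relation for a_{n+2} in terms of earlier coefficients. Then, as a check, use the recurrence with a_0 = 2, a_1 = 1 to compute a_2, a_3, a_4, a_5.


Substitute y = sum_n a_n x^n into y'' + (const) y = 0.
y''(x) = sum_{n>=0} (n+2)(n+1) a_{n+2} x^n.
The ODE becomes sum_n [(n+2)(n+1) a_{n+2} + 12 a_n] x^n = 0.
Setting each coefficient to zero gives the recurrence:
  (n+2)(n+1) a_{n+2} + 12 a_n = 0,
  a_{n+2} = -12 / ((n+1)(n+2)) a_n.

Check with a_0 = 2, a_1 = 1 (apply the recurrence for n = 0, 1, 2, 3): a_0 = 2, a_1 = 1, a_2 = -12, a_3 = -2, a_4 = 12, a_5 = 6/5.

a_{n+2} = -12/((n+1)(n+2)) * a_n; check: a_0 = 2, a_1 = 1, a_2 = -12, a_3 = -2, a_4 = 12, a_5 = 6/5


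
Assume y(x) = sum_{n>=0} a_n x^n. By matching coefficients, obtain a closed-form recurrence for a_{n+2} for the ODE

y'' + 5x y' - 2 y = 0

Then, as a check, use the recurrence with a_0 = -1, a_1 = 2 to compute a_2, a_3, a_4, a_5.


Substitute y = sum_n a_n x^n.
y''(x) has coefficient (n+2)(n+1) a_{n+2} at x^n;
5 x y'(x) has coefficient 5 n a_n at x^n (shift);
-2 y(x) has coefficient -2 a_n at x^n.
Matching x^n: (n+2)(n+1) a_{n+2} + (5n - 2) a_n = 0.
Thus a_{n+2} = (-5n + 2) / ((n+1)(n+2)) * a_n.

Check with a_0 = -1, a_1 = 2 (apply the recurrence for n = 0, 1, 2, 3): a_0 = -1, a_1 = 2, a_2 = -1, a_3 = -1, a_4 = 2/3, a_5 = 13/20.

a_(n+2) = (-5n + 2) / ((n+1)(n+2)) * a_n; check: a_0 = -1, a_1 = 2, a_2 = -1, a_3 = -1, a_4 = 2/3, a_5 = 13/20


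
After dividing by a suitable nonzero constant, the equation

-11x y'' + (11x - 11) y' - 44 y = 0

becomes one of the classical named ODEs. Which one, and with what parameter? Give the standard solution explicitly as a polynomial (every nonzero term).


All three coefficients share the factor -11; dividing through by -11 gives  x y'' + (1 - x) y' + 4 y = 0.
This matches the Laguerre equation x y'' + (1 - x) y' + n y = 0 with n = 4; the polynomial solution is L_4(x).
With y = sum_k a_k x^k, matching x^k gives (k+1)k a_{k+1} + (k+1) a_{k+1} - k a_k + n a_k = 0, i.e. (k+1)^2 a_{k+1} = (k - n) a_k = (k - 4) a_k. The right side vanishes at k = 4, so the series terminates at degree 4.
Standard normalization L_n(0) = 1 gives a_0 = 1. Work upward with a_{k+1} = (k - 4) a_k / (k+1)^2:
  a_1 = (0 - 4)(1) / 1^2 = -4/1 = -4
  a_2 = (1 - 4)(-4) / 2^2 = 12/4 = 3
  a_3 = (2 - 4)(3) / 3^2 = -6/9 = -2/3
  a_4 = (3 - 4)(-2/3) / 4^2 = (2/3)/16 = 1/24
Hence L_4(x) = x^4/24 - 2 x^3/3 + 3 x^2 - 4 x + 1.

L_4(x); series = x^4/24 - 2 x^3/3 + 3 x^2 - 4 x + 1


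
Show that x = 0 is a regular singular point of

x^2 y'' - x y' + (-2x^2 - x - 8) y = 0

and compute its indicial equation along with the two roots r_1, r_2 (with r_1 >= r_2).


Divide by x^2 to reach normal form y'' + P_1(x) y' + P_2(x) y = 0 with P_1(x) = -1/x and P_2(x) = -2 - 1/x - 8/x^2.
x = 0 is a singular point because the y'-coefficient -1/x has a pole at x = 0 and the y-coefficient -2 - 1/x - 8/x^2 has a pole at x = 0.
It is a regular singular point because x P_1(x) = p(x) = -1 and x^2 P_2(x) = q(x) = -2x^2 - x - 8 are polynomials, hence analytic at x = 0.
p(0) = -1,  q(0) = -8.
Indicial equation: r(r-1) + p(0) r + q(0) = 0, i.e. r^2 + (p(0) - 1) r + q(0) = 0, i.e. r^2 - 2 r - 8 = 0.
Discriminant: (-2)^2 - 4(-8) = 36, so r = (2 ± 6)/2.
Solving: r_1 = 4, r_2 = -2.

indicial: r^2 - 2 r - 8 = 0; roots r_1 = 4, r_2 = -2


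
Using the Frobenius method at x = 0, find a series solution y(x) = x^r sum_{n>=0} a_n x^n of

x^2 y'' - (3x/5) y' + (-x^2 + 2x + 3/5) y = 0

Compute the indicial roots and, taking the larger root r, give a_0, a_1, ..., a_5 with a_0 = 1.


Write in Frobenius form y'' + (p(x)/x) y' + (q(x)/x^2) y = 0:
  p(x) = -3/5,  q(x) = -x^2 + 2x + 3/5.
Indicial equation: r(r-1) + (-3/5) r + (3/5) = 0 -> roots r_1 = 1, r_2 = 3/5.
Take r = r_1 = 1. Let y(x) = x^r sum_{n>=0} a_n x^n with a_0 = 1.
Substitute y = x^r sum a_n x^n and match x^{r+n}. The recurrence is
  D(n) a_n + 2 a_{n-1} - 1 a_{n-2} = 0,  where D(n) = (r+n)(r+n-1) + (-3/5)(r+n) + (3/5).
  a_n = [-2 a_{n-1} + 1 a_{n-2}] / D(n).
Since the indicial polynomial factors as (r - r_1)(r - r_2), D(n) = (r_1 + n - r_1)(r_1 + n - r_2) = n(n + 2/5).
Evaluating step by step (a_0 = 1):
  n = 1: D(1) = 1(1 + 2/5) = 7/5; numerator = -2(1) = -2; a_1 = (-2)/(7/5) = -10/7
  n = 2: D(2) = 2(2 + 2/5) = 24/5; numerator = -2(-10/7) + 1(1) = 27/7; a_2 = (27/7)/(24/5) = 45/56
  n = 3: D(3) = 3(3 + 2/5) = 51/5; numerator = -2(45/56) + 1(-10/7) = -85/28; a_3 = (-85/28)/(51/5) = -25/84
  n = 4: D(4) = 4(4 + 2/5) = 88/5; numerator = -2(-25/84) + 1(45/56) = 235/168; a_4 = (235/168)/(88/5) = 1175/14784
  n = 5: D(5) = 5(5 + 2/5) = 27; numerator = -2(1175/14784) + 1(-25/84) = -1125/2464; a_5 = (-1125/2464)/(27) = -125/7392

r = 1; a_0 = 1; a_1 = -10/7; a_2 = 45/56; a_3 = -25/84; a_4 = 1175/14784; a_5 = -125/7392


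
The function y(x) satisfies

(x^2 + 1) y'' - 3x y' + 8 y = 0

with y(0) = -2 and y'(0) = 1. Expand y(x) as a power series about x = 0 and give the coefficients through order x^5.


Ansatz: y(x) = sum_{n>=0} a_n x^n, so y'(x) = sum_{n>=1} n a_n x^(n-1) and y''(x) = sum_{n>=2} n(n-1) a_n x^(n-2).
Substitute into P(x) y'' + Q(x) y' + R(x) y = 0 with P(x) = x^2 + 1, Q(x) = -3x, R(x) = 8, and match powers of x.
Initial conditions: a_0 = -2, a_1 = 1.
Setting the coefficient of each power of x to zero and solving order by order (substituting the coefficients already found):
  x^0: 2 a_2 + 8 a_0 = 0  ->  2 a_2 = -8 a_0 = 16  ->  a_2 = 8
  x^1: 6 a_3 + 5 a_1 = 0  ->  6 a_3 = -5 a_1 = -5  ->  a_3 = -5/6
  x^2: 12 a_4 + 4 a_2 = 0  ->  12 a_4 = -4 a_2 = -32  ->  a_4 = -8/3
  x^3: 20 a_5 + 5 a_3 = 0  ->  20 a_5 = -5 a_3 = 25/6  ->  a_5 = 5/24
Truncated series: y(x) = -2 + x + 8 x^2 - (5/6) x^3 - (8/3) x^4 + (5/24) x^5 + O(x^6).

a_0 = -2; a_1 = 1; a_2 = 8; a_3 = -5/6; a_4 = -8/3; a_5 = 5/24


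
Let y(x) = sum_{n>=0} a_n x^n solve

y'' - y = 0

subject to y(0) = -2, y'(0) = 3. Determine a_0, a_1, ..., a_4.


Ansatz: y(x) = sum_{n>=0} a_n x^n, so y'(x) = sum_{n>=1} n a_n x^(n-1) and y''(x) = sum_{n>=2} n(n-1) a_n x^(n-2).
Substitute into P(x) y'' + Q(x) y' + R(x) y = 0 with P(x) = 1, Q(x) = 0, R(x) = -1, and match powers of x.
Initial conditions: a_0 = -2, a_1 = 3.
Setting the coefficient of each power of x to zero and solving order by order (substituting the coefficients already found):
  x^0: 2 a_2 - a_0 = 0  ->  2 a_2 = a_0 = -2  ->  a_2 = -1
  x^1: 6 a_3 - a_1 = 0  ->  6 a_3 = a_1 = 3  ->  a_3 = 1/2
  x^2: 12 a_4 - a_2 = 0  ->  12 a_4 = a_2 = -1  ->  a_4 = -1/12
Truncated series: y(x) = -2 + 3 x - x^2 + (1/2) x^3 - (1/12) x^4 + O(x^5).

a_0 = -2; a_1 = 3; a_2 = -1; a_3 = 1/2; a_4 = -1/12


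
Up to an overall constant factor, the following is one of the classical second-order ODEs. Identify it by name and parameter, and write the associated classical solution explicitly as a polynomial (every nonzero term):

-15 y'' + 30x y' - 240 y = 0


All three coefficients share the factor -15; dividing through by -15 gives  y'' - 2x y' + 16 y = 0.
This matches the Hermite equation y'' - 2x y' + 2n y = 0 with 2n = 16, so n = 8; the polynomial solution is H_8(x).
With y = sum_k a_k x^k, matching x^k gives (k+2)(k+1) a_{k+2} = 2(k - n) a_k = 2(k - 8) a_k. The right side vanishes at k = 8, so the series with the parity of 8 terminates at degree 8.
Standard normalization: leading coefficient of H_n is 2^n, so a_8 = 2^8 = 256. Work downward with a_k = (k+1)(k+2) a_{k+2} / (2(k - n)):
  a_6 = (7)(8)(256) / (2(6 - 8)) = 14336/(-4) = -3584
  a_4 = (5)(6)(-3584) / (2(4 - 8)) = -107520/(-8) = 13440
  a_2 = (3)(4)(13440) / (2(2 - 8)) = 161280/(-12) = -13440
  a_0 = (1)(2)(-13440) / (2(0 - 8)) = -26880/(-16) = 1680
Hence H_8(x) = 256 x^8 - 3584 x^6 + 13440 x^4 - 13440 x^2 + 1680.

H_8(x); series = 256 x^8 - 3584 x^6 + 13440 x^4 - 13440 x^2 + 1680


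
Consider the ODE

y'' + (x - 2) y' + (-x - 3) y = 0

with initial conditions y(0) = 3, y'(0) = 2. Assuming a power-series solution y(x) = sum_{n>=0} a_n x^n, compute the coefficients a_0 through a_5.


Ansatz: y(x) = sum_{n>=0} a_n x^n, so y'(x) = sum_{n>=1} n a_n x^(n-1) and y''(x) = sum_{n>=2} n(n-1) a_n x^(n-2).
Substitute into P(x) y'' + Q(x) y' + R(x) y = 0 with P(x) = 1, Q(x) = x - 2, R(x) = -x - 3, and match powers of x.
Initial conditions: a_0 = 3, a_1 = 2.
Setting the coefficient of each power of x to zero and solving order by order (substituting the coefficients already found):
  x^0: 2 a_2 - 2 a_1 - 3 a_0 = 0  ->  2 a_2 = 2 a_1 + 3 a_0 = 13  ->  a_2 = 13/2
  x^1: 6 a_3 - 4 a_2 - 2 a_1 - a_0 = 0  ->  6 a_3 = 4 a_2 + 2 a_1 + a_0 = 33  ->  a_3 = 11/2
  x^2: 12 a_4 - 6 a_3 - a_2 - a_1 = 0  ->  12 a_4 = 6 a_3 + a_2 + a_1 = 83/2  ->  a_4 = 83/24
  x^3: 20 a_5 - 8 a_4 - a_2 = 0  ->  20 a_5 = 8 a_4 + a_2 = 205/6  ->  a_5 = 41/24
Truncated series: y(x) = 3 + 2 x + (13/2) x^2 + (11/2) x^3 + (83/24) x^4 + (41/24) x^5 + O(x^6).

a_0 = 3; a_1 = 2; a_2 = 13/2; a_3 = 11/2; a_4 = 83/24; a_5 = 41/24


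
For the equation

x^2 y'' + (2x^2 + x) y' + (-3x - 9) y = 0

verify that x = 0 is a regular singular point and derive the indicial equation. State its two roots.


Divide by x^2 to reach normal form y'' + P_1(x) y' + P_2(x) y = 0 with P_1(x) = 2 + 1/x and P_2(x) = -3/x - 9/x^2.
x = 0 is a singular point because the y'-coefficient 2 + 1/x has a pole at x = 0 and the y-coefficient -3/x - 9/x^2 has a pole at x = 0.
It is a regular singular point because x P_1(x) = p(x) = 2x + 1 and x^2 P_2(x) = q(x) = -3x - 9 are polynomials, hence analytic at x = 0.
p(0) = 1,  q(0) = -9.
Indicial equation: r(r-1) + p(0) r + q(0) = 0, i.e. r^2 + (p(0) - 1) r + q(0) = 0, i.e. r^2 - 9 = 0.
Discriminant: (0)^2 - 4(-9) = 36, so r = (0 ± 6)/2.
Solving: r_1 = 3, r_2 = -3.

indicial: r^2 - 9 = 0; roots r_1 = 3, r_2 = -3


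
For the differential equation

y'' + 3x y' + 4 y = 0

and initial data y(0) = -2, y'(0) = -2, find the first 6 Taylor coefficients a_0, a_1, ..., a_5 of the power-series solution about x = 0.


Ansatz: y(x) = sum_{n>=0} a_n x^n, so y'(x) = sum_{n>=1} n a_n x^(n-1) and y''(x) = sum_{n>=2} n(n-1) a_n x^(n-2).
Substitute into P(x) y'' + Q(x) y' + R(x) y = 0 with P(x) = 1, Q(x) = 3x, R(x) = 4, and match powers of x.
Initial conditions: a_0 = -2, a_1 = -2.
Setting the coefficient of each power of x to zero and solving order by order (substituting the coefficients already found):
  x^0: 2 a_2 + 4 a_0 = 0  ->  2 a_2 = -4 a_0 = 8  ->  a_2 = 4
  x^1: 6 a_3 + 7 a_1 = 0  ->  6 a_3 = -7 a_1 = 14  ->  a_3 = 7/3
  x^2: 12 a_4 + 10 a_2 = 0  ->  12 a_4 = -10 a_2 = -40  ->  a_4 = -10/3
  x^3: 20 a_5 + 13 a_3 = 0  ->  20 a_5 = -13 a_3 = -91/3  ->  a_5 = -91/60
Truncated series: y(x) = -2 - 2 x + 4 x^2 + (7/3) x^3 - (10/3) x^4 - (91/60) x^5 + O(x^6).

a_0 = -2; a_1 = -2; a_2 = 4; a_3 = 7/3; a_4 = -10/3; a_5 = -91/60


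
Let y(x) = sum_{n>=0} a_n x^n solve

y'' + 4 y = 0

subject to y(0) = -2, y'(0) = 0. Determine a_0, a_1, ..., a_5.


Ansatz: y(x) = sum_{n>=0} a_n x^n, so y'(x) = sum_{n>=1} n a_n x^(n-1) and y''(x) = sum_{n>=2} n(n-1) a_n x^(n-2).
Substitute into P(x) y'' + Q(x) y' + R(x) y = 0 with P(x) = 1, Q(x) = 0, R(x) = 4, and match powers of x.
Initial conditions: a_0 = -2, a_1 = 0.
Setting the coefficient of each power of x to zero and solving order by order (substituting the coefficients already found):
  x^0: 2 a_2 + 4 a_0 = 0  ->  2 a_2 = -4 a_0 = 8  ->  a_2 = 4
  x^1: 6 a_3 + 4 a_1 = 0  ->  6 a_3 = -4 a_1 = 0  ->  a_3 = 0
  x^2: 12 a_4 + 4 a_2 = 0  ->  12 a_4 = -4 a_2 = -16  ->  a_4 = -4/3
  x^3: 20 a_5 + 4 a_3 = 0  ->  20 a_5 = -4 a_3 = 0  ->  a_5 = 0
Truncated series: y(x) = -2 + 4 x^2 - (4/3) x^4 + O(x^6).

a_0 = -2; a_1 = 0; a_2 = 4; a_3 = 0; a_4 = -4/3; a_5 = 0


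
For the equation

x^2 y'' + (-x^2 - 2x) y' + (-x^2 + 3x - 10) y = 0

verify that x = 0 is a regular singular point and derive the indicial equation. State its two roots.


Divide by x^2 to reach normal form y'' + P_1(x) y' + P_2(x) y = 0 with P_1(x) = -1 - 2/x and P_2(x) = -1 + 3/x - 10/x^2.
x = 0 is a singular point because the y'-coefficient -1 - 2/x has a pole at x = 0 and the y-coefficient -1 + 3/x - 10/x^2 has a pole at x = 0.
It is a regular singular point because x P_1(x) = p(x) = -x - 2 and x^2 P_2(x) = q(x) = -x^2 + 3x - 10 are polynomials, hence analytic at x = 0.
p(0) = -2,  q(0) = -10.
Indicial equation: r(r-1) + p(0) r + q(0) = 0, i.e. r^2 + (p(0) - 1) r + q(0) = 0, i.e. r^2 - 3 r - 10 = 0.
Discriminant: (-3)^2 - 4(-10) = 49, so r = (3 ± 7)/2.
Solving: r_1 = 5, r_2 = -2.

indicial: r^2 - 3 r - 10 = 0; roots r_1 = 5, r_2 = -2


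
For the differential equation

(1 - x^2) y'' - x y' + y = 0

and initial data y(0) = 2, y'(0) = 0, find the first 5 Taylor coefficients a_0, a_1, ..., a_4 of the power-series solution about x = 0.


Ansatz: y(x) = sum_{n>=0} a_n x^n, so y'(x) = sum_{n>=1} n a_n x^(n-1) and y''(x) = sum_{n>=2} n(n-1) a_n x^(n-2).
Substitute into P(x) y'' + Q(x) y' + R(x) y = 0 with P(x) = 1 - x^2, Q(x) = -x, R(x) = 1, and match powers of x.
Initial conditions: a_0 = 2, a_1 = 0.
Setting the coefficient of each power of x to zero and solving order by order (substituting the coefficients already found):
  x^0: 2 a_2 + a_0 = 0  ->  2 a_2 = -a_0 = -2  ->  a_2 = -1
  x^1: 6 a_3 = 0  ->  a_3 = 0
  x^2: 12 a_4 - 3 a_2 = 0  ->  12 a_4 = 3 a_2 = -3  ->  a_4 = -1/4
Truncated series: y(x) = 2 - x^2 - (1/4) x^4 + O(x^5).

a_0 = 2; a_1 = 0; a_2 = -1; a_3 = 0; a_4 = -1/4


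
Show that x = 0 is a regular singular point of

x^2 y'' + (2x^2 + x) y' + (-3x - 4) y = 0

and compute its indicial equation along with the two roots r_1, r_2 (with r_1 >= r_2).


Divide by x^2 to reach normal form y'' + P_1(x) y' + P_2(x) y = 0 with P_1(x) = 2 + 1/x and P_2(x) = -3/x - 4/x^2.
x = 0 is a singular point because the y'-coefficient 2 + 1/x has a pole at x = 0 and the y-coefficient -3/x - 4/x^2 has a pole at x = 0.
It is a regular singular point because x P_1(x) = p(x) = 2x + 1 and x^2 P_2(x) = q(x) = -3x - 4 are polynomials, hence analytic at x = 0.
p(0) = 1,  q(0) = -4.
Indicial equation: r(r-1) + p(0) r + q(0) = 0, i.e. r^2 + (p(0) - 1) r + q(0) = 0, i.e. r^2 - 4 = 0.
Discriminant: (0)^2 - 4(-4) = 16, so r = (0 ± 4)/2.
Solving: r_1 = 2, r_2 = -2.

indicial: r^2 - 4 = 0; roots r_1 = 2, r_2 = -2


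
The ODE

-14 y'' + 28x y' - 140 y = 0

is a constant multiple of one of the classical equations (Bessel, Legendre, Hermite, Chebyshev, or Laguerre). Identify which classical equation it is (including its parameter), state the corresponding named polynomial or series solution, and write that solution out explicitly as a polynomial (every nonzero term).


All three coefficients share the factor -14; dividing through by -14 gives  y'' - 2x y' + 10 y = 0.
This matches the Hermite equation y'' - 2x y' + 2n y = 0 with 2n = 10, so n = 5; the polynomial solution is H_5(x).
With y = sum_k a_k x^k, matching x^k gives (k+2)(k+1) a_{k+2} = 2(k - n) a_k = 2(k - 5) a_k. The right side vanishes at k = 5, so the series with the parity of 5 terminates at degree 5.
Standard normalization: leading coefficient of H_n is 2^n, so a_5 = 2^5 = 32. Work downward with a_k = (k+1)(k+2) a_{k+2} / (2(k - n)):
  a_3 = (4)(5)(32) / (2(3 - 5)) = 640/(-4) = -160
  a_1 = (2)(3)(-160) / (2(1 - 5)) = -960/(-8) = 120
Hence H_5(x) = 32 x^5 - 160 x^3 + 120 x.

H_5(x); series = 32 x^5 - 160 x^3 + 120 x


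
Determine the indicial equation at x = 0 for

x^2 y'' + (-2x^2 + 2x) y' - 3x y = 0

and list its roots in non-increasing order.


Divide by x^2 to reach normal form y'' + P_1(x) y' + P_2(x) y = 0 with P_1(x) = -2 + 2/x and P_2(x) = -3/x.
x = 0 is a singular point because the y'-coefficient -2 + 2/x has a pole at x = 0 and the y-coefficient -3/x has a pole at x = 0.
It is a regular singular point because x P_1(x) = p(x) = 2 - 2x and x^2 P_2(x) = q(x) = -3x are polynomials, hence analytic at x = 0.
p(0) = 2,  q(0) = 0.
Indicial equation: r(r-1) + p(0) r + q(0) = 0, i.e. r^2 + (p(0) - 1) r + q(0) = 0, i.e. r^2 + 1 r = 0.
Discriminant: (1)^2 - 4(0) = 1, so r = (-1 ± 1)/2.
Solving: r_1 = 0, r_2 = -1.

indicial: r^2 + 1 r = 0; roots r_1 = 0, r_2 = -1


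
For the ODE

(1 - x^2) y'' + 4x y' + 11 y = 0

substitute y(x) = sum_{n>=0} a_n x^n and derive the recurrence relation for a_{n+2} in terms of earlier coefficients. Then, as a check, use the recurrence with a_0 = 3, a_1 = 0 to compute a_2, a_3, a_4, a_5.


Substitute y = sum_n a_n x^n.
(1 - 1 x^2) y'' contributes (n+2)(n+1) a_{n+2} - n(n-1) a_n at x^n.
4 x y'(x) contributes 4 n a_n at x^n.
11 y(x) contributes 11 a_n at x^n.
Matching x^n: (n+2)(n+1) a_{n+2} + (-n(n-1) + 4 n + 11) a_n = 0.
Thus a_{n+2} = (n(n-1) - 4 n - 11) / ((n+1)(n+2)) * a_n.

Check with a_0 = 3, a_1 = 0 (apply the recurrence for n = 0, 1, 2, 3): a_0 = 3, a_1 = 0, a_2 = -33/2, a_3 = 0, a_4 = 187/8, a_5 = 0.

a_(n+2) = (n(n-1) - 4 n - 11) / ((n+1)(n+2)) * a_n; check: a_0 = 3, a_1 = 0, a_2 = -33/2, a_3 = 0, a_4 = 187/8, a_5 = 0


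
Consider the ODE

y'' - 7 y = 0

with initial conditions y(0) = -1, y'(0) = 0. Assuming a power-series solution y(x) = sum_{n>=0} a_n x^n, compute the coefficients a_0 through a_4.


Ansatz: y(x) = sum_{n>=0} a_n x^n, so y'(x) = sum_{n>=1} n a_n x^(n-1) and y''(x) = sum_{n>=2} n(n-1) a_n x^(n-2).
Substitute into P(x) y'' + Q(x) y' + R(x) y = 0 with P(x) = 1, Q(x) = 0, R(x) = -7, and match powers of x.
Initial conditions: a_0 = -1, a_1 = 0.
Setting the coefficient of each power of x to zero and solving order by order (substituting the coefficients already found):
  x^0: 2 a_2 - 7 a_0 = 0  ->  2 a_2 = 7 a_0 = -7  ->  a_2 = -7/2
  x^1: 6 a_3 - 7 a_1 = 0  ->  6 a_3 = 7 a_1 = 0  ->  a_3 = 0
  x^2: 12 a_4 - 7 a_2 = 0  ->  12 a_4 = 7 a_2 = -49/2  ->  a_4 = -49/24
Truncated series: y(x) = -1 - (7/2) x^2 - (49/24) x^4 + O(x^5).

a_0 = -1; a_1 = 0; a_2 = -7/2; a_3 = 0; a_4 = -49/24


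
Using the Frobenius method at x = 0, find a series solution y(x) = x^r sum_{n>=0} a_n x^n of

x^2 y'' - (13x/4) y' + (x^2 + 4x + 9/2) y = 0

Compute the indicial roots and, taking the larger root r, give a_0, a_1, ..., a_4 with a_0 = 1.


Write in Frobenius form y'' + (p(x)/x) y' + (q(x)/x^2) y = 0:
  p(x) = -13/4,  q(x) = x^2 + 4x + 9/2.
Indicial equation: r(r-1) + (-13/4) r + (9/2) = 0 -> roots r_1 = 9/4, r_2 = 2.
Take r = r_1 = 9/4. Let y(x) = x^r sum_{n>=0} a_n x^n with a_0 = 1.
Substitute y = x^r sum a_n x^n and match x^{r+n}. The recurrence is
  D(n) a_n + 4 a_{n-1} + 1 a_{n-2} = 0,  where D(n) = (r+n)(r+n-1) + (-13/4)(r+n) + (9/2).
  a_n = [-4 a_{n-1} - 1 a_{n-2}] / D(n).
Since the indicial polynomial factors as (r - r_1)(r - r_2), D(n) = (r_1 + n - r_1)(r_1 + n - r_2) = n(n + 1/4).
Evaluating step by step (a_0 = 1):
  n = 1: D(1) = 1(1 + 1/4) = 5/4; numerator = -4(1) = -4; a_1 = (-4)/(5/4) = -16/5
  n = 2: D(2) = 2(2 + 1/4) = 9/2; numerator = -4(-16/5) - 1(1) = 59/5; a_2 = (59/5)/(9/2) = 118/45
  n = 3: D(3) = 3(3 + 1/4) = 39/4; numerator = -4(118/45) - 1(-16/5) = -328/45; a_3 = (-328/45)/(39/4) = -1312/1755
  n = 4: D(4) = 4(4 + 1/4) = 17; numerator = -4(-1312/1755) - 1(118/45) = 646/1755; a_4 = (646/1755)/(17) = 38/1755

r = 9/4; a_0 = 1; a_1 = -16/5; a_2 = 118/45; a_3 = -1312/1755; a_4 = 38/1755


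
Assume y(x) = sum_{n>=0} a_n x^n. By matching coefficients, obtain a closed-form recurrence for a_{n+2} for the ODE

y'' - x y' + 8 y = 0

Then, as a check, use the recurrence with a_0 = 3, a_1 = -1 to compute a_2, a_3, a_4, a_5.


Substitute y = sum_n a_n x^n.
y''(x) has coefficient (n+2)(n+1) a_{n+2} at x^n;
-x y'(x) has coefficient -n a_n at x^n (shift);
8 y(x) has coefficient 8 a_n at x^n.
Matching x^n: (n+2)(n+1) a_{n+2} + (-n + 8) a_n = 0.
Thus a_{n+2} = (n - 8) / ((n+1)(n+2)) * a_n.

Check with a_0 = 3, a_1 = -1 (apply the recurrence for n = 0, 1, 2, 3): a_0 = 3, a_1 = -1, a_2 = -12, a_3 = 7/6, a_4 = 6, a_5 = -7/24.

a_(n+2) = (n - 8) / ((n+1)(n+2)) * a_n; check: a_0 = 3, a_1 = -1, a_2 = -12, a_3 = 7/6, a_4 = 6, a_5 = -7/24


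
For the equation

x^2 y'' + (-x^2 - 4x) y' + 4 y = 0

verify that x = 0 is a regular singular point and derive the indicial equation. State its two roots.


Divide by x^2 to reach normal form y'' + P_1(x) y' + P_2(x) y = 0 with P_1(x) = -1 - 4/x and P_2(x) = 4/x^2.
x = 0 is a singular point because the y'-coefficient -1 - 4/x has a pole at x = 0 and the y-coefficient 4/x^2 has a pole at x = 0.
It is a regular singular point because x P_1(x) = p(x) = -x - 4 and x^2 P_2(x) = q(x) = 4 are polynomials, hence analytic at x = 0.
p(0) = -4,  q(0) = 4.
Indicial equation: r(r-1) + p(0) r + q(0) = 0, i.e. r^2 + (p(0) - 1) r + q(0) = 0, i.e. r^2 - 5 r + 4 = 0.
Discriminant: (-5)^2 - 4(4) = 9, so r = (5 ± 3)/2.
Solving: r_1 = 4, r_2 = 1.

indicial: r^2 - 5 r + 4 = 0; roots r_1 = 4, r_2 = 1


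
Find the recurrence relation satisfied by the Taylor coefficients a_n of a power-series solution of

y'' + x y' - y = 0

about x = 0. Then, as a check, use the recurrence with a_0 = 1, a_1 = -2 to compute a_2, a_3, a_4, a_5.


Substitute y = sum_n a_n x^n.
y''(x) has coefficient (n+2)(n+1) a_{n+2} at x^n;
x y'(x) has coefficient n a_n at x^n (shift);
-y(x) has coefficient -1 a_n at x^n.
Matching x^n: (n+2)(n+1) a_{n+2} + (n - 1) a_n = 0.
Thus a_{n+2} = (-n + 1) / ((n+1)(n+2)) * a_n.

Check with a_0 = 1, a_1 = -2 (apply the recurrence for n = 0, 1, 2, 3): a_0 = 1, a_1 = -2, a_2 = 1/2, a_3 = 0, a_4 = -1/24, a_5 = 0.

a_(n+2) = (-n + 1) / ((n+1)(n+2)) * a_n; check: a_0 = 1, a_1 = -2, a_2 = 1/2, a_3 = 0, a_4 = -1/24, a_5 = 0


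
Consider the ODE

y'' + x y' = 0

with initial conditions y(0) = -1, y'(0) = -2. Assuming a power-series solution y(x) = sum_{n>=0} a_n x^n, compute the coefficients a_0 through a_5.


Ansatz: y(x) = sum_{n>=0} a_n x^n, so y'(x) = sum_{n>=1} n a_n x^(n-1) and y''(x) = sum_{n>=2} n(n-1) a_n x^(n-2).
Substitute into P(x) y'' + Q(x) y' + R(x) y = 0 with P(x) = 1, Q(x) = x, R(x) = 0, and match powers of x.
Initial conditions: a_0 = -1, a_1 = -2.
Setting the coefficient of each power of x to zero and solving order by order (substituting the coefficients already found):
  x^0: 2 a_2 = 0  ->  a_2 = 0
  x^1: 6 a_3 + a_1 = 0  ->  6 a_3 = -a_1 = 2  ->  a_3 = 1/3
  x^2: 12 a_4 + 2 a_2 = 0  ->  12 a_4 = -2 a_2 = 0  ->  a_4 = 0
  x^3: 20 a_5 + 3 a_3 = 0  ->  20 a_5 = -3 a_3 = -1  ->  a_5 = -1/20
Truncated series: y(x) = -1 - 2 x + (1/3) x^3 - (1/20) x^5 + O(x^6).

a_0 = -1; a_1 = -2; a_2 = 0; a_3 = 1/3; a_4 = 0; a_5 = -1/20


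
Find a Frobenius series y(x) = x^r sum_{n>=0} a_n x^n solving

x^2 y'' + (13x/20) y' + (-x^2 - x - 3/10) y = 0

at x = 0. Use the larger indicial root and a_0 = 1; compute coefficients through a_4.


Write in Frobenius form y'' + (p(x)/x) y' + (q(x)/x^2) y = 0:
  p(x) = 13/20,  q(x) = -x^2 - x - 3/10.
Indicial equation: r(r-1) + (13/20) r + (-3/10) = 0 -> roots r_1 = 3/4, r_2 = -2/5.
Take r = r_1 = 3/4. Let y(x) = x^r sum_{n>=0} a_n x^n with a_0 = 1.
Substitute y = x^r sum a_n x^n and match x^{r+n}. The recurrence is
  D(n) a_n - 1 a_{n-1} - 1 a_{n-2} = 0,  where D(n) = (r+n)(r+n-1) + (13/20)(r+n) + (-3/10).
  a_n = [1 a_{n-1} + 1 a_{n-2}] / D(n).
Since the indicial polynomial factors as (r - r_1)(r - r_2), D(n) = (r_1 + n - r_1)(r_1 + n - r_2) = n(n + 23/20).
Evaluating step by step (a_0 = 1):
  n = 1: D(1) = 1(1 + 23/20) = 43/20; numerator = 1(1) = 1; a_1 = (1)/(43/20) = 20/43
  n = 2: D(2) = 2(2 + 23/20) = 63/10; numerator = 1(20/43) + 1(1) = 63/43; a_2 = (63/43)/(63/10) = 10/43
  n = 3: D(3) = 3(3 + 23/20) = 249/20; numerator = 1(10/43) + 1(20/43) = 30/43; a_3 = (30/43)/(249/20) = 200/3569
  n = 4: D(4) = 4(4 + 23/20) = 103/5; numerator = 1(200/3569) + 1(10/43) = 1030/3569; a_4 = (1030/3569)/(103/5) = 50/3569

r = 3/4; a_0 = 1; a_1 = 20/43; a_2 = 10/43; a_3 = 200/3569; a_4 = 50/3569


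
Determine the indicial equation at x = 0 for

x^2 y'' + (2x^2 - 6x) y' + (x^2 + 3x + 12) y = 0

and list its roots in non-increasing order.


Divide by x^2 to reach normal form y'' + P_1(x) y' + P_2(x) y = 0 with P_1(x) = 2 - 6/x and P_2(x) = 1 + 3/x + 12/x^2.
x = 0 is a singular point because the y'-coefficient 2 - 6/x has a pole at x = 0 and the y-coefficient 1 + 3/x + 12/x^2 has a pole at x = 0.
It is a regular singular point because x P_1(x) = p(x) = 2x - 6 and x^2 P_2(x) = q(x) = x^2 + 3x + 12 are polynomials, hence analytic at x = 0.
p(0) = -6,  q(0) = 12.
Indicial equation: r(r-1) + p(0) r + q(0) = 0, i.e. r^2 + (p(0) - 1) r + q(0) = 0, i.e. r^2 - 7 r + 12 = 0.
Discriminant: (-7)^2 - 4(12) = 1, so r = (7 ± 1)/2.
Solving: r_1 = 4, r_2 = 3.

indicial: r^2 - 7 r + 12 = 0; roots r_1 = 4, r_2 = 3


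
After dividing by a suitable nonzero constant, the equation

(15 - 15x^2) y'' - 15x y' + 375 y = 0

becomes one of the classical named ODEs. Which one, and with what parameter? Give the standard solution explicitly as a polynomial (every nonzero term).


All three coefficients share the factor 15; dividing through by 15 gives  (1 - x^2) y'' - x y' + 25 y = 0.
This matches the Chebyshev equation (1 - x^2) y'' - x y' + n^2 y = 0 (note the -x y' term, not -2x y') with n^2 = 25, so n = 5; the polynomial solution is T_5(x).
With y = sum_k a_k x^k, matching x^k gives (k+2)(k+1) a_{k+2} = (k^2 - n^2) a_k = (k - 5)(k + 5) a_k. The right side vanishes at k = 5, so the series with the parity of 5 terminates at degree 5.
Standard normalization: leading coefficient of T_n is 2^(n-1), so a_5 = 2^4 = 16. Work downward with a_k = (k+1)(k+2) a_{k+2} / ((k - 5)(k + 5)):
  a_3 = (4)(5)(16) / ((3 - 5)(3 + 5)) = 320/(-16) = -20
  a_1 = (2)(3)(-20) / ((1 - 5)(1 + 5)) = -120/(-24) = 5
Hence T_5(x) = 16 x^5 - 20 x^3 + 5 x.

T_5(x); series = 16 x^5 - 20 x^3 + 5 x


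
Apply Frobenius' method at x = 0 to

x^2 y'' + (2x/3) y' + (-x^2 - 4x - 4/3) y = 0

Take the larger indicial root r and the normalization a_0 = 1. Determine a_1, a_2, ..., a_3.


Write in Frobenius form y'' + (p(x)/x) y' + (q(x)/x^2) y = 0:
  p(x) = 2/3,  q(x) = -x^2 - 4x - 4/3.
Indicial equation: r(r-1) + (2/3) r + (-4/3) = 0 -> roots r_1 = 4/3, r_2 = -1.
Take r = r_1 = 4/3. Let y(x) = x^r sum_{n>=0} a_n x^n with a_0 = 1.
Substitute y = x^r sum a_n x^n and match x^{r+n}. The recurrence is
  D(n) a_n - 4 a_{n-1} - 1 a_{n-2} = 0,  where D(n) = (r+n)(r+n-1) + (2/3)(r+n) + (-4/3).
  a_n = [4 a_{n-1} + 1 a_{n-2}] / D(n).
Since the indicial polynomial factors as (r - r_1)(r - r_2), D(n) = (r_1 + n - r_1)(r_1 + n - r_2) = n(n + 7/3).
Evaluating step by step (a_0 = 1):
  n = 1: D(1) = 1(1 + 7/3) = 10/3; numerator = 4(1) = 4; a_1 = (4)/(10/3) = 6/5
  n = 2: D(2) = 2(2 + 7/3) = 26/3; numerator = 4(6/5) + 1(1) = 29/5; a_2 = (29/5)/(26/3) = 87/130
  n = 3: D(3) = 3(3 + 7/3) = 16; numerator = 4(87/130) + 1(6/5) = 252/65; a_3 = (252/65)/(16) = 63/260

r = 4/3; a_0 = 1; a_1 = 6/5; a_2 = 87/130; a_3 = 63/260


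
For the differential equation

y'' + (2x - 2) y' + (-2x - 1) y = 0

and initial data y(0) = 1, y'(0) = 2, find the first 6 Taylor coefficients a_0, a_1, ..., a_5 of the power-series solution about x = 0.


Ansatz: y(x) = sum_{n>=0} a_n x^n, so y'(x) = sum_{n>=1} n a_n x^(n-1) and y''(x) = sum_{n>=2} n(n-1) a_n x^(n-2).
Substitute into P(x) y'' + Q(x) y' + R(x) y = 0 with P(x) = 1, Q(x) = 2x - 2, R(x) = -2x - 1, and match powers of x.
Initial conditions: a_0 = 1, a_1 = 2.
Setting the coefficient of each power of x to zero and solving order by order (substituting the coefficients already found):
  x^0: 2 a_2 - 2 a_1 - a_0 = 0  ->  2 a_2 = 2 a_1 + a_0 = 5  ->  a_2 = 5/2
  x^1: 6 a_3 - 4 a_2 + a_1 - 2 a_0 = 0  ->  6 a_3 = 4 a_2 - a_1 + 2 a_0 = 10  ->  a_3 = 5/3
  x^2: 12 a_4 - 6 a_3 + 3 a_2 - 2 a_1 = 0  ->  12 a_4 = 6 a_3 - 3 a_2 + 2 a_1 = 13/2  ->  a_4 = 13/24
  x^3: 20 a_5 - 8 a_4 + 5 a_3 - 2 a_2 = 0  ->  20 a_5 = 8 a_4 - 5 a_3 + 2 a_2 = 1  ->  a_5 = 1/20
Truncated series: y(x) = 1 + 2 x + (5/2) x^2 + (5/3) x^3 + (13/24) x^4 + (1/20) x^5 + O(x^6).

a_0 = 1; a_1 = 2; a_2 = 5/2; a_3 = 5/3; a_4 = 13/24; a_5 = 1/20


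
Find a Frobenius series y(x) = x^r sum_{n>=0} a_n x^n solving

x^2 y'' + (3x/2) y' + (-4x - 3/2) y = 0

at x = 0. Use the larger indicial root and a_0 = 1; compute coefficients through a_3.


Write in Frobenius form y'' + (p(x)/x) y' + (q(x)/x^2) y = 0:
  p(x) = 3/2,  q(x) = -4x - 3/2.
Indicial equation: r(r-1) + (3/2) r + (-3/2) = 0 -> roots r_1 = 1, r_2 = -3/2.
Take r = r_1 = 1. Let y(x) = x^r sum_{n>=0} a_n x^n with a_0 = 1.
Substitute y = x^r sum a_n x^n and match x^{r+n}. The recurrence is
  D(n) a_n - 4 a_{n-1} = 0,  where D(n) = (r+n)(r+n-1) + (3/2)(r+n) + (-3/2).
  a_n = 4 / D(n) * a_{n-1}.
Since the indicial polynomial factors as (r - r_1)(r - r_2), D(n) = (r_1 + n - r_1)(r_1 + n - r_2) = n(n + 5/2).
Evaluating step by step (a_0 = 1):
  n = 1: D(1) = 1(1 + 5/2) = 7/2; numerator = 4(1) = 4; a_1 = (4)/(7/2) = 8/7
  n = 2: D(2) = 2(2 + 5/2) = 9; numerator = 4(8/7) = 32/7; a_2 = (32/7)/(9) = 32/63
  n = 3: D(3) = 3(3 + 5/2) = 33/2; numerator = 4(32/63) = 128/63; a_3 = (128/63)/(33/2) = 256/2079

r = 1; a_0 = 1; a_1 = 8/7; a_2 = 32/63; a_3 = 256/2079


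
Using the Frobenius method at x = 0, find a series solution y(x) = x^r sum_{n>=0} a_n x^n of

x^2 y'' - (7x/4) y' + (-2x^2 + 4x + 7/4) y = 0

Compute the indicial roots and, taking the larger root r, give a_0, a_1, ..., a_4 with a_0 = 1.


Write in Frobenius form y'' + (p(x)/x) y' + (q(x)/x^2) y = 0:
  p(x) = -7/4,  q(x) = -2x^2 + 4x + 7/4.
Indicial equation: r(r-1) + (-7/4) r + (7/4) = 0 -> roots r_1 = 7/4, r_2 = 1.
Take r = r_1 = 7/4. Let y(x) = x^r sum_{n>=0} a_n x^n with a_0 = 1.
Substitute y = x^r sum a_n x^n and match x^{r+n}. The recurrence is
  D(n) a_n + 4 a_{n-1} - 2 a_{n-2} = 0,  where D(n) = (r+n)(r+n-1) + (-7/4)(r+n) + (7/4).
  a_n = [-4 a_{n-1} + 2 a_{n-2}] / D(n).
Since the indicial polynomial factors as (r - r_1)(r - r_2), D(n) = (r_1 + n - r_1)(r_1 + n - r_2) = n(n + 3/4).
Evaluating step by step (a_0 = 1):
  n = 1: D(1) = 1(1 + 3/4) = 7/4; numerator = -4(1) = -4; a_1 = (-4)/(7/4) = -16/7
  n = 2: D(2) = 2(2 + 3/4) = 11/2; numerator = -4(-16/7) + 2(1) = 78/7; a_2 = (78/7)/(11/2) = 156/77
  n = 3: D(3) = 3(3 + 3/4) = 45/4; numerator = -4(156/77) + 2(-16/7) = -976/77; a_3 = (-976/77)/(45/4) = -3904/3465
  n = 4: D(4) = 4(4 + 3/4) = 19; numerator = -4(-3904/3465) + 2(156/77) = 2696/315; a_4 = (2696/315)/(19) = 2696/5985

r = 7/4; a_0 = 1; a_1 = -16/7; a_2 = 156/77; a_3 = -3904/3465; a_4 = 2696/5985


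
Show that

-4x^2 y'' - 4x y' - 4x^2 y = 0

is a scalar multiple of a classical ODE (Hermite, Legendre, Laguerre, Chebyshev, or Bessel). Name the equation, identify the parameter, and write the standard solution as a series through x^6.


All three coefficients share the factor -4; dividing through by -4 gives  x^2 y'' + x y' + x^2 y = 0.
This matches the Bessel equation x^2 y'' + x y' + (x^2 - nu^2) y = 0 with nu^2 = 0, so nu = 0; the solution bounded at x = 0 is J_0(x).
Frobenius at x = 0: indicial roots ±nu; for r = nu the recurrence k(k + 2nu) c_k = -c_{k-2} gives the standard series J_nu(x) = sum_{k>=0} (-1)^k / (k! (k+nu)!) (x/2)^(2k+nu). Evaluate the first 4 terms:
  k = 0: (-1)^0 / (0! * 0! * 2^0) x^0 = 1/(1*1*1) x^0 = (1) x^0
  k = 1: (-1)^1 / (1! * 1! * 2^2) x^2 = -1/(1*1*4) x^2 = (-1/4) x^2
  k = 2: (-1)^2 / (2! * 2! * 2^4) x^4 = 1/(2*2*16) x^4 = (1/64) x^4
  k = 3: (-1)^3 / (3! * 3! * 2^6) x^6 = -1/(6*6*64) x^6 = (-1/2304) x^6
Hence J_0(x) = -x^6/2304 + x^4/64 - x^2/4 + 1 + ....

J_0(x); series = -x^6/2304 + x^4/64 - x^2/4 + 1


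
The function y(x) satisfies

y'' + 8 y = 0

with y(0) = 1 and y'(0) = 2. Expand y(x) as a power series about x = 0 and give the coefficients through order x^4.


Ansatz: y(x) = sum_{n>=0} a_n x^n, so y'(x) = sum_{n>=1} n a_n x^(n-1) and y''(x) = sum_{n>=2} n(n-1) a_n x^(n-2).
Substitute into P(x) y'' + Q(x) y' + R(x) y = 0 with P(x) = 1, Q(x) = 0, R(x) = 8, and match powers of x.
Initial conditions: a_0 = 1, a_1 = 2.
Setting the coefficient of each power of x to zero and solving order by order (substituting the coefficients already found):
  x^0: 2 a_2 + 8 a_0 = 0  ->  2 a_2 = -8 a_0 = -8  ->  a_2 = -4
  x^1: 6 a_3 + 8 a_1 = 0  ->  6 a_3 = -8 a_1 = -16  ->  a_3 = -8/3
  x^2: 12 a_4 + 8 a_2 = 0  ->  12 a_4 = -8 a_2 = 32  ->  a_4 = 8/3
Truncated series: y(x) = 1 + 2 x - 4 x^2 - (8/3) x^3 + (8/3) x^4 + O(x^5).

a_0 = 1; a_1 = 2; a_2 = -4; a_3 = -8/3; a_4 = 8/3
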